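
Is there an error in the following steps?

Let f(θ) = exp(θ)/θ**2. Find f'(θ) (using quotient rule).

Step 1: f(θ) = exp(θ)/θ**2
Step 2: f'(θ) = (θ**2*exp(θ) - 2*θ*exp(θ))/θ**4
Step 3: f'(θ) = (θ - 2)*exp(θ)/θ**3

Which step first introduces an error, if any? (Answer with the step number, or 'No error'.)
No error

All steps in this derivation are correct.
The final answer f'(θ) = (θ - 2)*exp(θ)/θ**3 is valid.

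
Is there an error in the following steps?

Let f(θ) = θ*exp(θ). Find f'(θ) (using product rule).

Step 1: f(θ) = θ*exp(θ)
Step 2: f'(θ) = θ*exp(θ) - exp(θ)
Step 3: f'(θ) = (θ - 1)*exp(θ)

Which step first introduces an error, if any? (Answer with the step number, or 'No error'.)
Step 2

Step 2 is incorrect due to a sign flip.
The step shows: θ*exp(θ) - exp(θ)
The correct value should be: θ*exp(θ) + exp(θ)

Explanation: The sign of one term was flipped: the term exp(θ) was incorrectly written as -exp(θ)
The later steps are derived from this incorrect expression, so the error originates in Step 2.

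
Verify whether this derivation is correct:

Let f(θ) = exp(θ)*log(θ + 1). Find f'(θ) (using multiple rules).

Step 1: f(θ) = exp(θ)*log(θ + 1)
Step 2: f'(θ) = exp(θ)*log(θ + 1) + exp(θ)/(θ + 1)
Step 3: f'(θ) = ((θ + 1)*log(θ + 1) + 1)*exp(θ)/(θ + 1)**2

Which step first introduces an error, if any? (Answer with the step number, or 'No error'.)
Step 3

Step 3 is incorrect due to a wrong exponent.
The step shows: ((θ + 1)*log(θ + 1) + 1)*exp(θ)/(θ + 1)**2
The correct value should be: ((θ + 1)*log(θ + 1) + 1)*exp(θ)/(θ + 1)

Explanation: The exponent -1 on θ + 1 was incorrectly written as -2: the term ((θ + 1)*log(θ + 1) + 1)*exp(θ)/(θ + 1) was incorrectly written as ((θ + 1)*log(θ + 1) + 1)*exp(θ)/(θ + 1)**2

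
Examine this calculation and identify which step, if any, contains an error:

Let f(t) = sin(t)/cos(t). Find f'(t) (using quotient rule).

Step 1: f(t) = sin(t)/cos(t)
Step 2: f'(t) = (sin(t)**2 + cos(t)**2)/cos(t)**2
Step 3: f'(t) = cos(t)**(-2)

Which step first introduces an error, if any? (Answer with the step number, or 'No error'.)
No error

All steps in this derivation are correct.
The final answer f'(t) = cos(t)**(-2) is valid.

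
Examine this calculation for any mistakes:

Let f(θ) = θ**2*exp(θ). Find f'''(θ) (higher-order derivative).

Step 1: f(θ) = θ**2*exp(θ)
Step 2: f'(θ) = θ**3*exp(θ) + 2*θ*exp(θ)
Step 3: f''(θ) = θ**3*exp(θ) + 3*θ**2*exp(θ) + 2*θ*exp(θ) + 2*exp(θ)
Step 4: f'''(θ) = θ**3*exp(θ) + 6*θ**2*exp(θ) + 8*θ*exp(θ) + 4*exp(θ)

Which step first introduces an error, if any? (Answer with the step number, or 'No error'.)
Step 2

Step 2 is incorrect due to a wrong exponent.
The step shows: θ**3*exp(θ) + 2*θ*exp(θ)
The correct value should be: θ**2*exp(θ) + 2*θ*exp(θ)

Explanation: The exponent 2 on θ was incorrectly written as 3: the term θ**2*exp(θ) was incorrectly written as θ**3*exp(θ)
The later steps are derived from this incorrect expression, so the error originates in Step 2.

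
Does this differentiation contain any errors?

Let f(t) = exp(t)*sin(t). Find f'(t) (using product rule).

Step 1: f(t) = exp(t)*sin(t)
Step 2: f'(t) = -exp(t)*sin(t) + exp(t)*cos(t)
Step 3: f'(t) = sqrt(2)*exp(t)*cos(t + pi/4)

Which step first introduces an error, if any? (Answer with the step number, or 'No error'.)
Step 2

Step 2 is incorrect due to a sign flip.
The step shows: -exp(t)*sin(t) + exp(t)*cos(t)
The correct value should be: exp(t)*sin(t) + exp(t)*cos(t)

Explanation: The sign of one term was flipped: the term exp(t)*sin(t) was incorrectly written as -exp(t)*sin(t)
The later steps are derived from this incorrect expression, so the error originates in Step 2.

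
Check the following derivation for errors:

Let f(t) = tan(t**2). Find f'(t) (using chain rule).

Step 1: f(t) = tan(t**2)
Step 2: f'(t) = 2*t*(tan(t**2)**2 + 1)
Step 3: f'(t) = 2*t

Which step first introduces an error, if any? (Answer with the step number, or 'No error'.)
Step 3

Step 3 is incorrect due to a dropped term.
The step shows: 2*t
The correct value should be: 2*t*tan(t**2)**2 + 2*t

Explanation: A term was dropped: the term 2*t*tan(t**2)**2 was incorrectly omitted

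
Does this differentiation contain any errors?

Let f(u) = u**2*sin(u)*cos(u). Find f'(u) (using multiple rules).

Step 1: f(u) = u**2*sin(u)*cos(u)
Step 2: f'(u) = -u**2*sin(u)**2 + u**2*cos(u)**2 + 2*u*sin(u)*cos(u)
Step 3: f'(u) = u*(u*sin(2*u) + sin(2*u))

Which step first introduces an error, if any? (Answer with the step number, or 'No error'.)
Step 3

Step 3 is incorrect due to a wrong trig function.
The step shows: u*(u*sin(2*u) + sin(2*u))
The correct value should be: u*(u*cos(2*u) + sin(2*u))

Explanation: cos(2*u) was incorrectly written as sin(2*u): the term u*(u*cos(2*u) + sin(2*u)) was incorrectly written as u*(u*sin(2*u) + sin(2*u))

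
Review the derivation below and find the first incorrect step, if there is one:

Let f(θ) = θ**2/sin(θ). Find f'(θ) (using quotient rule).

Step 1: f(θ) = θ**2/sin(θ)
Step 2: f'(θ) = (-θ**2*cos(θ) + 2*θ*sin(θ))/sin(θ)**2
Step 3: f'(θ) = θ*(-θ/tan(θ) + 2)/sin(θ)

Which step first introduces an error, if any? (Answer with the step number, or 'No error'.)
No error

All steps in this derivation are correct.
The final answer f'(θ) = θ*(-θ/tan(θ) + 2)/sin(θ) is valid.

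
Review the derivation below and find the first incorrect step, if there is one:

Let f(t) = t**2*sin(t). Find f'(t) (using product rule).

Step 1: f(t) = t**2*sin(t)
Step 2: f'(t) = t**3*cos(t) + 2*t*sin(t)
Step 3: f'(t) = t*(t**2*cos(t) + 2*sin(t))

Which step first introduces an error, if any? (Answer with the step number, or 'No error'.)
Step 2

Step 2 is incorrect due to a wrong exponent.
The step shows: t**3*cos(t) + 2*t*sin(t)
The correct value should be: t**2*cos(t) + 2*t*sin(t)

Explanation: The exponent 2 on t was incorrectly written as 3: the term t**2*cos(t) was incorrectly written as t**3*cos(t)
The later steps are derived from this incorrect expression, so the error originates in Step 2.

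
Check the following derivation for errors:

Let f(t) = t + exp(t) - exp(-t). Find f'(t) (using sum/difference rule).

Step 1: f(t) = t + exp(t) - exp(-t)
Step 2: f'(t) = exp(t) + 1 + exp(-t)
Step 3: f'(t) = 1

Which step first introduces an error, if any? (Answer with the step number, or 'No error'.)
Step 3

Step 3 is incorrect due to a dropped term.
The step shows: 1
The correct value should be: 2*cosh(t) + 1

Explanation: A term was dropped: the term 2*cosh(t) was incorrectly omitted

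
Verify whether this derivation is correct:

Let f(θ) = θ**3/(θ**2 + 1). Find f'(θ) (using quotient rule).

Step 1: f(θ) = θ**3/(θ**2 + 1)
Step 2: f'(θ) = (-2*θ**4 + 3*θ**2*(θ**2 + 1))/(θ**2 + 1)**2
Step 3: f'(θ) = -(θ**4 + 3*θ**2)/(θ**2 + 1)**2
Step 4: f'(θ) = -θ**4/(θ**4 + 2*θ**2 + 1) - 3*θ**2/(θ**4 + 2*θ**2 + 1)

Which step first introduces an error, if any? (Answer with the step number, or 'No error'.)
Step 3

Step 3 is incorrect due to a sign flip.
The step shows: -(θ**4 + 3*θ**2)/(θ**2 + 1)**2
The correct value should be: (θ**4 + 3*θ**2)/(θ**2 + 1)**2

Explanation: The sign of the whole expression was flipped: the term (θ**4 + 3*θ**2)/(θ**2 + 1)**2 was incorrectly written as -(θ**4 + 3*θ**2)/(θ**2 + 1)**2
The later steps are derived from this incorrect expression, so the error originates in Step 3.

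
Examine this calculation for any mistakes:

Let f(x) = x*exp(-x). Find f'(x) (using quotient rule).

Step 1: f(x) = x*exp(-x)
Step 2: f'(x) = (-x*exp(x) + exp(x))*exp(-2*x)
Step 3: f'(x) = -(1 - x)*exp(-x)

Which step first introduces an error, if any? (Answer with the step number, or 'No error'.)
Step 3

Step 3 is incorrect due to a sign flip.
The step shows: -(1 - x)*exp(-x)
The correct value should be: (1 - x)*exp(-x)

Explanation: The sign of the whole expression was flipped: the term (1 - x)*exp(-x) was incorrectly written as -(1 - x)*exp(-x)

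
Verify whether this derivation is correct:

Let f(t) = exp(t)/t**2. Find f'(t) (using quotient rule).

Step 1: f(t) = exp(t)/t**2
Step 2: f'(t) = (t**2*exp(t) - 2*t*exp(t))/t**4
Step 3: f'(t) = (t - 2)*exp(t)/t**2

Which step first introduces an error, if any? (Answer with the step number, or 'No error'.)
Step 3

Step 3 is incorrect due to a wrong exponent.
The step shows: (t - 2)*exp(t)/t**2
The correct value should be: (t - 2)*exp(t)/t**3

Explanation: The exponent -3 on t was incorrectly written as -2: the term (t - 2)*exp(t)/t**3 was incorrectly written as (t - 2)*exp(t)/t**2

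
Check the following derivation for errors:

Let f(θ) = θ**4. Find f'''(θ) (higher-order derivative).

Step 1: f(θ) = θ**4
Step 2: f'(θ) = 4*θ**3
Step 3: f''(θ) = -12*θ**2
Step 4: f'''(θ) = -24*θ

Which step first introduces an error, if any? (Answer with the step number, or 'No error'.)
Step 3

Step 3 is incorrect due to a sign flip.
The step shows: -12*θ**2
The correct value should be: 12*θ**2

Explanation: The sign of the whole expression was flipped: the term 12*θ**2 was incorrectly written as -12*θ**2
The later steps are derived from this incorrect expression, so the error originates in Step 3.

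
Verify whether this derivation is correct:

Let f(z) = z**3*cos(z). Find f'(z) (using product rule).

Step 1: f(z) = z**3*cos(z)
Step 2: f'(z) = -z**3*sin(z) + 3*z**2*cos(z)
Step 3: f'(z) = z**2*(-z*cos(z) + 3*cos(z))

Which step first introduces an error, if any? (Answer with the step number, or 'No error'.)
Step 3

Step 3 is incorrect due to a wrong trig function.
The step shows: z**2*(-z*cos(z) + 3*cos(z))
The correct value should be: z**2*(-z*sin(z) + 3*cos(z))

Explanation: sin(z) was incorrectly written as cos(z): the term z**2*(-z*sin(z) + 3*cos(z)) was incorrectly written as z**2*(-z*cos(z) + 3*cos(z))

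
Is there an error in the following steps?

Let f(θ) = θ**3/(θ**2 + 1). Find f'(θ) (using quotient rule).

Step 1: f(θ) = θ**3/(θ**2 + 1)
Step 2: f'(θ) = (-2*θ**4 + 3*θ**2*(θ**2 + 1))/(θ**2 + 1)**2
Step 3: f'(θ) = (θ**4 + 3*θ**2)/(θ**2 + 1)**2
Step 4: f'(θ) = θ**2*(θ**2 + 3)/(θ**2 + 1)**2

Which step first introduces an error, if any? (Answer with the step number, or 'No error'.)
No error

All steps in this derivation are correct.
The final answer f'(θ) = θ**2*(θ**2 + 3)/(θ**2 + 1)**2 is valid.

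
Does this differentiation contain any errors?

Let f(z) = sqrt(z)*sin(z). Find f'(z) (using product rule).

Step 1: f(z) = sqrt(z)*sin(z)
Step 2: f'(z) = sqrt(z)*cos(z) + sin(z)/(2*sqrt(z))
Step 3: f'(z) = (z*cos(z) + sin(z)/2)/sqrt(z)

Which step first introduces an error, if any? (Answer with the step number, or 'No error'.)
No error

All steps in this derivation are correct.
The final answer f'(z) = (z*cos(z) + sin(z)/2)/sqrt(z) is valid.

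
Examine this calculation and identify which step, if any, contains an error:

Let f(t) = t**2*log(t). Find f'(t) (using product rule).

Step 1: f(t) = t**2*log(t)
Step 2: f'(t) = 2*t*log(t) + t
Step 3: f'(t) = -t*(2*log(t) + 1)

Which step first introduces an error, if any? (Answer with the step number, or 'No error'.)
Step 3

Step 3 is incorrect due to a sign flip.
The step shows: -t*(2*log(t) + 1)
The correct value should be: t*(2*log(t) + 1)

Explanation: The sign of the whole expression was flipped: the term t*(2*log(t) + 1) was incorrectly written as -t*(2*log(t) + 1)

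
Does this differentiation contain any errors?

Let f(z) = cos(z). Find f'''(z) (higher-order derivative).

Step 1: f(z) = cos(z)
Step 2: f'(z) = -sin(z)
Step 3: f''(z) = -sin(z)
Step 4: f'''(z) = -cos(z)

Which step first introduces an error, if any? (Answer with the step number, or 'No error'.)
Step 3

Step 3 is incorrect due to a wrong trig function.
The step shows: -sin(z)
The correct value should be: -cos(z)

Explanation: cos(z) was incorrectly written as sin(z): the term -cos(z) was incorrectly written as -sin(z)
The later steps are derived from this incorrect expression, so the error originates in Step 3.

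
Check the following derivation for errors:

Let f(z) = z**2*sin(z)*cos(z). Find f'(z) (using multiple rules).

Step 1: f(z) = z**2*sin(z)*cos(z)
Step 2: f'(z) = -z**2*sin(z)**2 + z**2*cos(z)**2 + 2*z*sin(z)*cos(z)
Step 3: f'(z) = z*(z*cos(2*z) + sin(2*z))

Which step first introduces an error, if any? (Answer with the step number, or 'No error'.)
No error

All steps in this derivation are correct.
The final answer f'(z) = z*(z*cos(2*z) + sin(2*z)) is valid.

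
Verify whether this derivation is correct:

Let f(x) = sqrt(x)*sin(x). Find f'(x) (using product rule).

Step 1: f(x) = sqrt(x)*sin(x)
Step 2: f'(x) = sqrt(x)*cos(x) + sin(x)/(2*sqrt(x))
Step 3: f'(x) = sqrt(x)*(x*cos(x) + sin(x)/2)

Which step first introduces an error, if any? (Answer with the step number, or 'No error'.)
Step 3

Step 3 is incorrect due to a wrong exponent.
The step shows: sqrt(x)*(x*cos(x) + sin(x)/2)
The correct value should be: (x*cos(x) + sin(x)/2)/sqrt(x)

Explanation: The exponent -1/2 on x was incorrectly written as 1/2: the term (x*cos(x) + sin(x)/2)/sqrt(x) was incorrectly written as sqrt(x)*(x*cos(x) + sin(x)/2)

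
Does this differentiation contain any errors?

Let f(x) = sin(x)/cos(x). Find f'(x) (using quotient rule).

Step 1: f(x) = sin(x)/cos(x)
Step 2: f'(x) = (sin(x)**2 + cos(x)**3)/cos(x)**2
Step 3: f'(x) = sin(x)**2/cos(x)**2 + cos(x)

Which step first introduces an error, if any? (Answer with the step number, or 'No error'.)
Step 2

Step 2 is incorrect due to a wrong exponent.
The step shows: (sin(x)**2 + cos(x)**3)/cos(x)**2
The correct value should be: (sin(x)**2 + cos(x)**2)/cos(x)**2

Explanation: The exponent 2 on cos(x) was incorrectly written as 3: the term (sin(x)**2 + cos(x)**2)/cos(x)**2 was incorrectly written as (sin(x)**2 + cos(x)**3)/cos(x)**2
The later steps are derived from this incorrect expression, so the error originates in Step 2.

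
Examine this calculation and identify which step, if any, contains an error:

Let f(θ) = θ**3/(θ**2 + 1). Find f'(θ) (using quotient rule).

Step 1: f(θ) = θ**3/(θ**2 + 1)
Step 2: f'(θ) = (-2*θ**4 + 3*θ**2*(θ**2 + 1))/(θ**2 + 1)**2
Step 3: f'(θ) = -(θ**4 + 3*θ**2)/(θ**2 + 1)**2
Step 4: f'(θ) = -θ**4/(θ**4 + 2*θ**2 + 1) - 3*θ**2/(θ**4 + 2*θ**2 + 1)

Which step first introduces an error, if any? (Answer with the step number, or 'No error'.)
Step 3

Step 3 is incorrect due to a sign flip.
The step shows: -(θ**4 + 3*θ**2)/(θ**2 + 1)**2
The correct value should be: (θ**4 + 3*θ**2)/(θ**2 + 1)**2

Explanation: The sign of the whole expression was flipped: the term (θ**4 + 3*θ**2)/(θ**2 + 1)**2 was incorrectly written as -(θ**4 + 3*θ**2)/(θ**2 + 1)**2
The later steps are derived from this incorrect expression, so the error originates in Step 3.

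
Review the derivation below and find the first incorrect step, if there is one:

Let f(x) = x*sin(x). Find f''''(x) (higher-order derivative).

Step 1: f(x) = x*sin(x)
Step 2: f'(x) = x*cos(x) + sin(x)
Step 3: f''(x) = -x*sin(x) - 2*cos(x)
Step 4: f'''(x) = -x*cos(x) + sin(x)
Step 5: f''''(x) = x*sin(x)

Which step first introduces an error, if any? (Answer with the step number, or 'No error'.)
Step 3

Step 3 is incorrect due to a sign flip.
The step shows: -x*sin(x) - 2*cos(x)
The correct value should be: -x*sin(x) + 2*cos(x)

Explanation: The sign of one term was flipped: the term 2*cos(x) was incorrectly written as -2*cos(x)
The later steps are derived from this incorrect expression, so the error originates in Step 3.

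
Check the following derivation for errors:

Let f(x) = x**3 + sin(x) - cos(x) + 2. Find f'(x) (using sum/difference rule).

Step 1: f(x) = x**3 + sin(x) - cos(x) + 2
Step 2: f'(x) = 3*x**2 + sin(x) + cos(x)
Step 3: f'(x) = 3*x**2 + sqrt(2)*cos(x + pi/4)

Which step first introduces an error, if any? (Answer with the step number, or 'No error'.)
Step 3

Step 3 is incorrect due to a wrong trig function.
The step shows: 3*x**2 + sqrt(2)*cos(x + pi/4)
The correct value should be: 3*x**2 + sqrt(2)*sin(x + pi/4)

Explanation: sin(x + pi/4) was incorrectly written as cos(x + pi/4): the term sqrt(2)*sin(x + pi/4) was incorrectly written as sqrt(2)*cos(x + pi/4)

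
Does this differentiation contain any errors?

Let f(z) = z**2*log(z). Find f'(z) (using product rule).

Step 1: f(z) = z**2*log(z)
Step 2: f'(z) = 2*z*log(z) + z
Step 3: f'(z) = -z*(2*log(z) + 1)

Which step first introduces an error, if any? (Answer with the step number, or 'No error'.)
Step 3

Step 3 is incorrect due to a sign flip.
The step shows: -z*(2*log(z) + 1)
The correct value should be: z*(2*log(z) + 1)

Explanation: The sign of the whole expression was flipped: the term z*(2*log(z) + 1) was incorrectly written as -z*(2*log(z) + 1)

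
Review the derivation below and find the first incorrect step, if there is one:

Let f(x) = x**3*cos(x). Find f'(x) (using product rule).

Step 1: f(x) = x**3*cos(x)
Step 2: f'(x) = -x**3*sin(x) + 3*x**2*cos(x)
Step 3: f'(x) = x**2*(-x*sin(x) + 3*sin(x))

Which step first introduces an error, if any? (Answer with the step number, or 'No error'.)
Step 3

Step 3 is incorrect due to a wrong trig function.
The step shows: x**2*(-x*sin(x) + 3*sin(x))
The correct value should be: x**2*(-x*sin(x) + 3*cos(x))

Explanation: cos(x) was incorrectly written as sin(x): the term x**2*(-x*sin(x) + 3*cos(x)) was incorrectly written as x**2*(-x*sin(x) + 3*sin(x))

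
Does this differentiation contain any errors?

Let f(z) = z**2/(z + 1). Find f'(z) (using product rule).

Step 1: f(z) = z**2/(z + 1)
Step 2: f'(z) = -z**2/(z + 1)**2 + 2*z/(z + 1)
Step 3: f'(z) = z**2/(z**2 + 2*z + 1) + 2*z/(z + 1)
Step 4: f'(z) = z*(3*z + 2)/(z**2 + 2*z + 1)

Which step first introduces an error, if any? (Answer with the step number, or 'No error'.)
Step 3

Step 3 is incorrect due to a sign flip.
The step shows: z**2/(z**2 + 2*z + 1) + 2*z/(z + 1)
The correct value should be: -z**2/(z**2 + 2*z + 1) + 2*z/(z + 1)

Explanation: The sign of one term was flipped: the term -z**2/(z**2 + 2*z + 1) was incorrectly written as z**2/(z**2 + 2*z + 1)
The later steps are derived from this incorrect expression, so the error originates in Step 3.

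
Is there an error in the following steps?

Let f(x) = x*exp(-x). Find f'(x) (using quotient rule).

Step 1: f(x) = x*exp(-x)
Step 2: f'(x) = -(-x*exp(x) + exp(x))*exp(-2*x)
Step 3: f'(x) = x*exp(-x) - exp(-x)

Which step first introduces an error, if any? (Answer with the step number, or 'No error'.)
Step 2

Step 2 is incorrect due to a sign flip.
The step shows: -(-x*exp(x) + exp(x))*exp(-2*x)
The correct value should be: (-x*exp(x) + exp(x))*exp(-2*x)

Explanation: The sign of the whole expression was flipped: the term (-x*exp(x) + exp(x))*exp(-2*x) was incorrectly written as -(-x*exp(x) + exp(x))*exp(-2*x)
The later steps are derived from this incorrect expression, so the error originates in Step 2.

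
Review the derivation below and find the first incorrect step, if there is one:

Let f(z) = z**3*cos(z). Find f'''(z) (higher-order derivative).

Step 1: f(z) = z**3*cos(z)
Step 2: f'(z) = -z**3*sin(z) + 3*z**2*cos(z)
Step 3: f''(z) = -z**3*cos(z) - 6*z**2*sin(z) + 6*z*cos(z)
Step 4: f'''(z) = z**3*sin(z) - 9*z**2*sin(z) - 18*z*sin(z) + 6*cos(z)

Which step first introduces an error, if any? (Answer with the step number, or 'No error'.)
Step 4

Step 4 is incorrect due to a wrong trig function.
The step shows: z**3*sin(z) - 9*z**2*sin(z) - 18*z*sin(z) + 6*cos(z)
The correct value should be: z**3*sin(z) - 9*z**2*cos(z) - 18*z*sin(z) + 6*cos(z)

Explanation: cos(z) was incorrectly written as sin(z): the term -9*z**2*cos(z) was incorrectly written as -9*z**2*sin(z)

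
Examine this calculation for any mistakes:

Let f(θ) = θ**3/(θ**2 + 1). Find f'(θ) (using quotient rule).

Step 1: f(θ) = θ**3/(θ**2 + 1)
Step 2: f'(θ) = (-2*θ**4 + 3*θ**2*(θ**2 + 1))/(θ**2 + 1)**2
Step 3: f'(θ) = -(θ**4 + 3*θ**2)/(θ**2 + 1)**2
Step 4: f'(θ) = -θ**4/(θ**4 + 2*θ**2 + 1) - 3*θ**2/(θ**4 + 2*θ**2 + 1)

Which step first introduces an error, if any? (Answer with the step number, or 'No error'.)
Step 3

Step 3 is incorrect due to a sign flip.
The step shows: -(θ**4 + 3*θ**2)/(θ**2 + 1)**2
The correct value should be: (θ**4 + 3*θ**2)/(θ**2 + 1)**2

Explanation: The sign of the whole expression was flipped: the term (θ**4 + 3*θ**2)/(θ**2 + 1)**2 was incorrectly written as -(θ**4 + 3*θ**2)/(θ**2 + 1)**2
The later steps are derived from this incorrect expression, so the error originates in Step 3.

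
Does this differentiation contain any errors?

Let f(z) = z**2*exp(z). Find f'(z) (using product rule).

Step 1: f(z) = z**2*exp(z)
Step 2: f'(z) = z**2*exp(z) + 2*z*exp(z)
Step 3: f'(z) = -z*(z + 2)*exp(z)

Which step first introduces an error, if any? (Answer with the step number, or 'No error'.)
Step 3

Step 3 is incorrect due to a sign flip.
The step shows: -z*(z + 2)*exp(z)
The correct value should be: z*(z + 2)*exp(z)

Explanation: The sign of the whole expression was flipped: the term z*(z + 2)*exp(z) was incorrectly written as -z*(z + 2)*exp(z)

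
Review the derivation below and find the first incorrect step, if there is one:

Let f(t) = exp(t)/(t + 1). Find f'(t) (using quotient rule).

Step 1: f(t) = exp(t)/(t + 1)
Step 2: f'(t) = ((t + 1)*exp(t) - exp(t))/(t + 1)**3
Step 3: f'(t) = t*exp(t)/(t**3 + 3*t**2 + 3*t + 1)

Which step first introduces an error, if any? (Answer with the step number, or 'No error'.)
Step 2

Step 2 is incorrect due to a wrong exponent.
The step shows: ((t + 1)*exp(t) - exp(t))/(t + 1)**3
The correct value should be: ((t + 1)*exp(t) - exp(t))/(t + 1)**2

Explanation: The exponent -2 on t + 1 was incorrectly written as -3: the term ((t + 1)*exp(t) - exp(t))/(t + 1)**2 was incorrectly written as ((t + 1)*exp(t) - exp(t))/(t + 1)**3
The later steps are derived from this incorrect expression, so the error originates in Step 2.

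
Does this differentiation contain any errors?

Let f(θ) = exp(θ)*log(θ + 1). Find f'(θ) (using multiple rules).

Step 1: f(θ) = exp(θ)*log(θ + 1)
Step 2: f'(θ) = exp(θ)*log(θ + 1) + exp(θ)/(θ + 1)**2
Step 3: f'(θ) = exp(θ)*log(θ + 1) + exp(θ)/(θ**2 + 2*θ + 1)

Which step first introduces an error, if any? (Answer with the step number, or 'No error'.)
Step 2

Step 2 is incorrect due to a wrong exponent.
The step shows: exp(θ)*log(θ + 1) + exp(θ)/(θ + 1)**2
The correct value should be: exp(θ)*log(θ + 1) + exp(θ)/(θ + 1)

Explanation: The exponent -1 on θ + 1 was incorrectly written as -2: the term exp(θ)/(θ + 1) was incorrectly written as exp(θ)/(θ + 1)**2
The later steps are derived from this incorrect expression, so the error originates in Step 2.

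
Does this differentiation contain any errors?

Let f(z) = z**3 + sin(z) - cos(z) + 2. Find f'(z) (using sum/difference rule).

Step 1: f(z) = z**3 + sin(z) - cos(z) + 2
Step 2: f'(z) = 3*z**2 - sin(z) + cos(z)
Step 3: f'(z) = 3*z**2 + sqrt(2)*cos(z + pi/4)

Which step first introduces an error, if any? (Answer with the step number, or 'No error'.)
Step 2

Step 2 is incorrect due to a sign flip.
The step shows: 3*z**2 - sin(z) + cos(z)
The correct value should be: 3*z**2 + sin(z) + cos(z)

Explanation: The sign of one term was flipped: the term sin(z) was incorrectly written as -sin(z)
The later steps are derived from this incorrect expression, so the error originates in Step 2.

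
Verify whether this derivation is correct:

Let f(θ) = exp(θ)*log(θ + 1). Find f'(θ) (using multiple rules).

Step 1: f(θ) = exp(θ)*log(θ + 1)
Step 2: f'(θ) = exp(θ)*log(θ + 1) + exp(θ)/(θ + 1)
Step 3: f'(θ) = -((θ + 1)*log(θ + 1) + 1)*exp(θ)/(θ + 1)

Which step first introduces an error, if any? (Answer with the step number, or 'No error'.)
Step 3

Step 3 is incorrect due to a sign flip.
The step shows: -((θ + 1)*log(θ + 1) + 1)*exp(θ)/(θ + 1)
The correct value should be: ((θ + 1)*log(θ + 1) + 1)*exp(θ)/(θ + 1)

Explanation: The sign of the whole expression was flipped: the term ((θ + 1)*log(θ + 1) + 1)*exp(θ)/(θ + 1) was incorrectly written as -((θ + 1)*log(θ + 1) + 1)*exp(θ)/(θ + 1)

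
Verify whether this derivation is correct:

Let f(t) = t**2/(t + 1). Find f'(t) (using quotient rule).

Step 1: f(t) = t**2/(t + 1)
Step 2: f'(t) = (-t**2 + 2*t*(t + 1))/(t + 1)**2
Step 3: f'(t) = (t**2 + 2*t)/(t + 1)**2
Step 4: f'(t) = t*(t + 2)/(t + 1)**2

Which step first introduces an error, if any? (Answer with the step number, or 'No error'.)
No error

All steps in this derivation are correct.
The final answer f'(t) = t*(t + 2)/(t + 1)**2 is valid.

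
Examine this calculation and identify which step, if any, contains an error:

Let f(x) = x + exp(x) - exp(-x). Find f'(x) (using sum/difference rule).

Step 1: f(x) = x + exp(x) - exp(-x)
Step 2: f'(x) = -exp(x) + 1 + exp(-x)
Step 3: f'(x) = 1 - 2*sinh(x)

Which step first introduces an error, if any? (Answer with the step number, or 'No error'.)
Step 2

Step 2 is incorrect due to a sign flip.
The step shows: -exp(x) + 1 + exp(-x)
The correct value should be: exp(x) + 1 + exp(-x)

Explanation: The sign of one term was flipped: the term exp(x) was incorrectly written as -exp(x)
The later steps are derived from this incorrect expression, so the error originates in Step 2.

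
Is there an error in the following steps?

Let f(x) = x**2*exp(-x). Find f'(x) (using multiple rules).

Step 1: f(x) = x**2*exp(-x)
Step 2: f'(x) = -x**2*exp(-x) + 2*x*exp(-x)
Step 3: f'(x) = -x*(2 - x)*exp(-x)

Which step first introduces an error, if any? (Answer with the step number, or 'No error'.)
Step 3

Step 3 is incorrect due to a sign flip.
The step shows: -x*(2 - x)*exp(-x)
The correct value should be: x*(2 - x)*exp(-x)

Explanation: The sign of the whole expression was flipped: the term x*(2 - x)*exp(-x) was incorrectly written as -x*(2 - x)*exp(-x)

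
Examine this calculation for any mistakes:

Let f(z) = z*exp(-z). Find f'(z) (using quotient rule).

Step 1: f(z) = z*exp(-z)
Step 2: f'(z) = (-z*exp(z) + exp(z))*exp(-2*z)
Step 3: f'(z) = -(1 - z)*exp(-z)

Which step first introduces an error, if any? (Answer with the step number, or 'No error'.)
Step 3

Step 3 is incorrect due to a sign flip.
The step shows: -(1 - z)*exp(-z)
The correct value should be: (1 - z)*exp(-z)

Explanation: The sign of the whole expression was flipped: the term (1 - z)*exp(-z) was incorrectly written as -(1 - z)*exp(-z)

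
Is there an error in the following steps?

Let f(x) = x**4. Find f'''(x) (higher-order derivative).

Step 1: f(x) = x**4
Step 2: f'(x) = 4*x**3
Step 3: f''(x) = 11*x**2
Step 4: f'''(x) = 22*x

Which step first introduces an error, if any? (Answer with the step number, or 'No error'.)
Step 3

Step 3 is incorrect due to a wrong coefficient.
The step shows: 11*x**2
The correct value should be: 12*x**2

Explanation: The coefficient 12 was incorrectly written as 11: the term 12*x**2 was incorrectly written as 11*x**2
The later steps are derived from this incorrect expression, so the error originates in Step 3.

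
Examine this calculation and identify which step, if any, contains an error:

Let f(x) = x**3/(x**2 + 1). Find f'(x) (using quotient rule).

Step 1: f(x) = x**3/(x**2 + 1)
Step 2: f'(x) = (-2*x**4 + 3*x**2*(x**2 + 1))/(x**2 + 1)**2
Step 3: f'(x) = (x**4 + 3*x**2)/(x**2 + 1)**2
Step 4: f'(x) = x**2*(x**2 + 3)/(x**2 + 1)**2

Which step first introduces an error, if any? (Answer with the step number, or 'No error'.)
No error

All steps in this derivation are correct.
The final answer f'(x) = x**2*(x**2 + 3)/(x**2 + 1)**2 is valid.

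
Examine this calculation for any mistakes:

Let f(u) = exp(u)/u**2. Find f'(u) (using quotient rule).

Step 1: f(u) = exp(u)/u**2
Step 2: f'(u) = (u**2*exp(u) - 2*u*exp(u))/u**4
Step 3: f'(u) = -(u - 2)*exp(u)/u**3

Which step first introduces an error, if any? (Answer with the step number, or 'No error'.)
Step 3

Step 3 is incorrect due to a sign flip.
The step shows: -(u - 2)*exp(u)/u**3
The correct value should be: (u - 2)*exp(u)/u**3

Explanation: The sign of the whole expression was flipped: the term (u - 2)*exp(u)/u**3 was incorrectly written as -(u - 2)*exp(u)/u**3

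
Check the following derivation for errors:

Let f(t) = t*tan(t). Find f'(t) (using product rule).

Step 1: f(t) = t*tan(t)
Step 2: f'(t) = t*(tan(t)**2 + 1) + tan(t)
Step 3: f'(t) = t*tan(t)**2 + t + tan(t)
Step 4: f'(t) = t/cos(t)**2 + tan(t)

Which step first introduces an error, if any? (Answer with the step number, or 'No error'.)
No error

All steps in this derivation are correct.
The final answer f'(t) = t/cos(t)**2 + tan(t) is valid.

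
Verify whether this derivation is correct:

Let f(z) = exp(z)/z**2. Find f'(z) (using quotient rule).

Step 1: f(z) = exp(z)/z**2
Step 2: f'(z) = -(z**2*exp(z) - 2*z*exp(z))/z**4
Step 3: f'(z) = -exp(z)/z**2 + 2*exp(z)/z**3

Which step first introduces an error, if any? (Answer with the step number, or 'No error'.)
Step 2

Step 2 is incorrect due to a sign flip.
The step shows: -(z**2*exp(z) - 2*z*exp(z))/z**4
The correct value should be: (z**2*exp(z) - 2*z*exp(z))/z**4

Explanation: The sign of the whole expression was flipped: the term (z**2*exp(z) - 2*z*exp(z))/z**4 was incorrectly written as -(z**2*exp(z) - 2*z*exp(z))/z**4
The later steps are derived from this incorrect expression, so the error originates in Step 2.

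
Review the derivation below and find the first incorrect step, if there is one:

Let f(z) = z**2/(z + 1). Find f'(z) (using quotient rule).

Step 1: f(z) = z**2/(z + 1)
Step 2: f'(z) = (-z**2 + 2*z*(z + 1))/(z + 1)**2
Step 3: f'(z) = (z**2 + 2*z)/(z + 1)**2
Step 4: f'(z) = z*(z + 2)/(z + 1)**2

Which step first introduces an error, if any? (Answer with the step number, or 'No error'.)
No error

All steps in this derivation are correct.
The final answer f'(z) = z*(z + 2)/(z + 1)**2 is valid.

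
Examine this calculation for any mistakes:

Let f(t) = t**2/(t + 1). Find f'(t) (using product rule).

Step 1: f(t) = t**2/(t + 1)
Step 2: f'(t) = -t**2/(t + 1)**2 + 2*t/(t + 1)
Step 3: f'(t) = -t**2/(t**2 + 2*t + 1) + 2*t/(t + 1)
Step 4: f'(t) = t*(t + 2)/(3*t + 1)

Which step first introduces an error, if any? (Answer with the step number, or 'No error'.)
Step 4

Step 4 is incorrect due to a wrong exponent.
The step shows: t*(t + 2)/(3*t + 1)
The correct value should be: t*(t + 2)/(t**2 + 2*t + 1)

Explanation: The exponent 2 on t was incorrectly written as 1: the term t*(t + 2)/(t**2 + 2*t + 1) was incorrectly written as t*(t + 2)/(3*t + 1)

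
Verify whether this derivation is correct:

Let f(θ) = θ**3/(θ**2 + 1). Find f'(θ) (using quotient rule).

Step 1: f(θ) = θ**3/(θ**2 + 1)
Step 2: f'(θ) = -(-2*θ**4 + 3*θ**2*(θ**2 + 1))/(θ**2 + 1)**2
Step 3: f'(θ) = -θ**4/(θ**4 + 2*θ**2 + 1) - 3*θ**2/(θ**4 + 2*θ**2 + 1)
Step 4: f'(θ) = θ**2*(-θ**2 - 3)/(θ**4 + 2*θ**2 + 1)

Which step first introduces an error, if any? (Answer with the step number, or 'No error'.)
Step 2

Step 2 is incorrect due to a sign flip.
The step shows: -(-2*θ**4 + 3*θ**2*(θ**2 + 1))/(θ**2 + 1)**2
The correct value should be: (-2*θ**4 + 3*θ**2*(θ**2 + 1))/(θ**2 + 1)**2

Explanation: The sign of the whole expression was flipped: the term (-2*θ**4 + 3*θ**2*(θ**2 + 1))/(θ**2 + 1)**2 was incorrectly written as -(-2*θ**4 + 3*θ**2*(θ**2 + 1))/(θ**2 + 1)**2
The later steps are derived from this incorrect expression, so the error originates in Step 2.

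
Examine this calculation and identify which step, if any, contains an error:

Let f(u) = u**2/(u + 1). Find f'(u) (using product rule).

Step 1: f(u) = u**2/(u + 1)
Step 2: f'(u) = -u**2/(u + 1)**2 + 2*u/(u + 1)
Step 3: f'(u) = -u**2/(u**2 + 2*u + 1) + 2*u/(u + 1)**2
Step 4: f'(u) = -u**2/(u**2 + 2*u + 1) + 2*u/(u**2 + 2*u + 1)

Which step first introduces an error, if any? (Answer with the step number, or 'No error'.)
Step 3

Step 3 is incorrect due to a wrong exponent.
The step shows: -u**2/(u**2 + 2*u + 1) + 2*u/(u + 1)**2
The correct value should be: -u**2/(u**2 + 2*u + 1) + 2*u/(u + 1)

Explanation: The exponent -1 on u + 1 was incorrectly written as -2: the term 2*u/(u + 1) was incorrectly written as 2*u/(u + 1)**2
The later steps are derived from this incorrect expression, so the error originates in Step 3.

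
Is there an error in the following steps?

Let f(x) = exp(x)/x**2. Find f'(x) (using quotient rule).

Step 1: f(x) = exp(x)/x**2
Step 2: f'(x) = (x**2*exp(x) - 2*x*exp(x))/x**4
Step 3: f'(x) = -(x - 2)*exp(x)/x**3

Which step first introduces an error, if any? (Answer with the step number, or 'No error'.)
Step 3

Step 3 is incorrect due to a sign flip.
The step shows: -(x - 2)*exp(x)/x**3
The correct value should be: (x - 2)*exp(x)/x**3

Explanation: The sign of the whole expression was flipped: the term (x - 2)*exp(x)/x**3 was incorrectly written as -(x - 2)*exp(x)/x**3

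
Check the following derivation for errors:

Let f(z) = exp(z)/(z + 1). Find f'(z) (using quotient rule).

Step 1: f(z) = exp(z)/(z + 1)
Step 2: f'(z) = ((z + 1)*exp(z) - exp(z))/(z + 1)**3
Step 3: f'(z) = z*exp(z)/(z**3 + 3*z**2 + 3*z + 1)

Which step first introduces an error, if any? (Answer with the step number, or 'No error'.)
Step 2

Step 2 is incorrect due to a wrong exponent.
The step shows: ((z + 1)*exp(z) - exp(z))/(z + 1)**3
The correct value should be: ((z + 1)*exp(z) - exp(z))/(z + 1)**2

Explanation: The exponent -2 on z + 1 was incorrectly written as -3: the term ((z + 1)*exp(z) - exp(z))/(z + 1)**2 was incorrectly written as ((z + 1)*exp(z) - exp(z))/(z + 1)**3
The later steps are derived from this incorrect expression, so the error originates in Step 2.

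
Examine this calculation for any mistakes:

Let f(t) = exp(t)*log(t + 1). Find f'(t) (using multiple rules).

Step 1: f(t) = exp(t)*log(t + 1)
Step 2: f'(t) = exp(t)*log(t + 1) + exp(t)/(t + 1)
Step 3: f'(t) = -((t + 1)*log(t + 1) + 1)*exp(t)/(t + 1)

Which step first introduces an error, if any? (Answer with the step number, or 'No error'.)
Step 3

Step 3 is incorrect due to a sign flip.
The step shows: -((t + 1)*log(t + 1) + 1)*exp(t)/(t + 1)
The correct value should be: ((t + 1)*log(t + 1) + 1)*exp(t)/(t + 1)

Explanation: The sign of the whole expression was flipped: the term ((t + 1)*log(t + 1) + 1)*exp(t)/(t + 1) was incorrectly written as -((t + 1)*log(t + 1) + 1)*exp(t)/(t + 1)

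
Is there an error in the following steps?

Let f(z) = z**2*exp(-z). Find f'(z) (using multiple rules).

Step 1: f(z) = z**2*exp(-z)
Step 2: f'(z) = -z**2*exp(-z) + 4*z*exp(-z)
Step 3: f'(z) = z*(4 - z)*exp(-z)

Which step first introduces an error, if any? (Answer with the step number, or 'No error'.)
Step 2

Step 2 is incorrect due to a wrong coefficient.
The step shows: -z**2*exp(-z) + 4*z*exp(-z)
The correct value should be: -z**2*exp(-z) + 2*z*exp(-z)

Explanation: The coefficient 2 was incorrectly written as 4: the term 2*z*exp(-z) was incorrectly written as 4*z*exp(-z)
The later steps are derived from this incorrect expression, so the error originates in Step 2.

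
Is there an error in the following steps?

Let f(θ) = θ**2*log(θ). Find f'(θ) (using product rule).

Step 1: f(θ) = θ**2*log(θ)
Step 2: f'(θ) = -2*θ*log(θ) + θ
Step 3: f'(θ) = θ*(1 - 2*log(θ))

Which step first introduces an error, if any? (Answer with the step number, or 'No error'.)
Step 2

Step 2 is incorrect due to a sign flip.
The step shows: -2*θ*log(θ) + θ
The correct value should be: 2*θ*log(θ) + θ

Explanation: The sign of one term was flipped: the term 2*θ*log(θ) was incorrectly written as -2*θ*log(θ)
The later steps are derived from this incorrect expression, so the error originates in Step 2.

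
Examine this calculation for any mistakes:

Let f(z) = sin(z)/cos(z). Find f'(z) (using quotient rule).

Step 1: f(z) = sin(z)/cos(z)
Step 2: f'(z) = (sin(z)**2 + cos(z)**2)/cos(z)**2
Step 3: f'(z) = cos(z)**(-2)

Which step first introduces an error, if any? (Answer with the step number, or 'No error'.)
No error

All steps in this derivation are correct.
The final answer f'(z) = cos(z)**(-2) is valid.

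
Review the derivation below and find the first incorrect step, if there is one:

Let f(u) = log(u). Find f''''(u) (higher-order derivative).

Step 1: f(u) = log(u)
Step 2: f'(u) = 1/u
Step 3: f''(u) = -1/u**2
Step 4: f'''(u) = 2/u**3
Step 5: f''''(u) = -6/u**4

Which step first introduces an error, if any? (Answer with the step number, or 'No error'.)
No error

All steps in this derivation are correct.
The final answer f''''(u) = -6/u**4 is valid.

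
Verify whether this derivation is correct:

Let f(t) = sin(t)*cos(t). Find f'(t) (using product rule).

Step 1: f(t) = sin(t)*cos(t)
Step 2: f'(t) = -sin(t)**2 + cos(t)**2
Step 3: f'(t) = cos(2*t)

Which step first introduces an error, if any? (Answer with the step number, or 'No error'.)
No error

All steps in this derivation are correct.
The final answer f'(t) = cos(2*t) is valid.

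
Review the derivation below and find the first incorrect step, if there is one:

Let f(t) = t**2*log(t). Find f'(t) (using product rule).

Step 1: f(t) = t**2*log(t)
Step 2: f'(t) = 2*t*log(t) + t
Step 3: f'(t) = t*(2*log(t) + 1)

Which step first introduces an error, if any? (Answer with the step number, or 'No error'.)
No error

All steps in this derivation are correct.
The final answer f'(t) = t*(2*log(t) + 1) is valid.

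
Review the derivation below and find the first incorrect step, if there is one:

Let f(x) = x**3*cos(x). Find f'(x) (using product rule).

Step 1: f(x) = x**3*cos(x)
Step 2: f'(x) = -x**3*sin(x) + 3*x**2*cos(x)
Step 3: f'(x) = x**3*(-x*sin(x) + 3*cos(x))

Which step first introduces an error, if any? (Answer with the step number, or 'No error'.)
Step 3

Step 3 is incorrect due to a wrong exponent.
The step shows: x**3*(-x*sin(x) + 3*cos(x))
The correct value should be: x**2*(-x*sin(x) + 3*cos(x))

Explanation: The exponent 2 on x was incorrectly written as 3: the term x**2*(-x*sin(x) + 3*cos(x)) was incorrectly written as x**3*(-x*sin(x) + 3*cos(x))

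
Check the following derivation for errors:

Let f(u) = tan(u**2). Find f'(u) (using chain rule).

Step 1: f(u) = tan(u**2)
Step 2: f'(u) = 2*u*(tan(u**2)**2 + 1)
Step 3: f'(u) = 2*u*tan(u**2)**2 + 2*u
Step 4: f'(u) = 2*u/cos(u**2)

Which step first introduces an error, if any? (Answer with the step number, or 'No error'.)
Step 4

Step 4 is incorrect due to a wrong exponent.
The step shows: 2*u/cos(u**2)
The correct value should be: 2*u/cos(u**2)**2

Explanation: The exponent -2 on cos(u**2) was incorrectly written as -1: the term 2*u/cos(u**2)**2 was incorrectly written as 2*u/cos(u**2)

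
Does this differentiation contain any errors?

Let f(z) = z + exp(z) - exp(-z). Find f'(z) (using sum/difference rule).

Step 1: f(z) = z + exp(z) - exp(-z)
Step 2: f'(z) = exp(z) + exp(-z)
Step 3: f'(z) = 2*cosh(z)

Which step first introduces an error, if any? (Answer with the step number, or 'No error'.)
Step 2

Step 2 is incorrect due to a dropped term.
The step shows: exp(z) + exp(-z)
The correct value should be: exp(z) + 1 + exp(-z)

Explanation: A term was dropped: the term 1 was incorrectly omitted
The later steps are derived from this incorrect expression, so the error originates in Step 2.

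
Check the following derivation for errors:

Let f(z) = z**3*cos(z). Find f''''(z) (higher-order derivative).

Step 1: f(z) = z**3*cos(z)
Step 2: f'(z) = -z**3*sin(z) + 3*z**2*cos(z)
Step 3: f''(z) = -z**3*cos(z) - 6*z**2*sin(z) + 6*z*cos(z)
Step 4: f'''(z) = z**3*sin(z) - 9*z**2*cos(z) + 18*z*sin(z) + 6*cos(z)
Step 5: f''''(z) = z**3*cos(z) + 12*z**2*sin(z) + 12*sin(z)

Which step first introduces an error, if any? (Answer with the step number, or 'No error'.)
Step 4

Step 4 is incorrect due to a sign flip.
The step shows: z**3*sin(z) - 9*z**2*cos(z) + 18*z*sin(z) + 6*cos(z)
The correct value should be: z**3*sin(z) - 9*z**2*cos(z) - 18*z*sin(z) + 6*cos(z)

Explanation: The sign of one term was flipped: the term -18*z*sin(z) was incorrectly written as 18*z*sin(z)
The later steps are derived from this incorrect expression, so the error originates in Step 4.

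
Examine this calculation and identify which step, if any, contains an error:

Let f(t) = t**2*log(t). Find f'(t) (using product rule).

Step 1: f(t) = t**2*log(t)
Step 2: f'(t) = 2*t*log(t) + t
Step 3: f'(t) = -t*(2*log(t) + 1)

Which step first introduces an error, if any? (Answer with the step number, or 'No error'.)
Step 3

Step 3 is incorrect due to a sign flip.
The step shows: -t*(2*log(t) + 1)
The correct value should be: t*(2*log(t) + 1)

Explanation: The sign of the whole expression was flipped: the term t*(2*log(t) + 1) was incorrectly written as -t*(2*log(t) + 1)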